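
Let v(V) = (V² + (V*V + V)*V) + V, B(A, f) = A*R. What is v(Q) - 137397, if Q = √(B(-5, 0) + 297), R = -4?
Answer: -136763 + 318*√317 ≈ -1.3110e+5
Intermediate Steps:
B(A, f) = -4*A (B(A, f) = A*(-4) = -4*A)
Q = √317 (Q = √(-4*(-5) + 297) = √(20 + 297) = √317 ≈ 17.805)
v(V) = V + V² + V*(V + V²) (v(V) = (V² + (V² + V)*V) + V = (V² + (V + V²)*V) + V = (V² + V*(V + V²)) + V = V + V² + V*(V + V²))
v(Q) - 137397 = √317*(1 + (√317)² + 2*√317) - 137397 = √317*(1 + 317 + 2*√317) - 137397 = √317*(318 + 2*√317) - 137397 = -137397 + √317*(318 + 2*√317)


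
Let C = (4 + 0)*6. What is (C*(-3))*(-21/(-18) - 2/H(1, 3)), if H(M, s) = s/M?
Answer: -36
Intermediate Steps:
C = 24 (C = 4*6 = 24)
(C*(-3))*(-21/(-18) - 2/H(1, 3)) = (24*(-3))*(-21/(-18) - 2/(3/1)) = -72*(-21*(-1/18) - 2/(3*1)) = -72*(7/6 - 2/3) = -72*(7/6 - 2*⅓) = -72*(7/6 - ⅔) = -72*½ = -36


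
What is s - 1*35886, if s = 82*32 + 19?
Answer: -33243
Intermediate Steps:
s = 2643 (s = 2624 + 19 = 2643)
s - 1*35886 = 2643 - 1*35886 = 2643 - 35886 = -33243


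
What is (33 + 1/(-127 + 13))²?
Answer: 14145121/12996 ≈ 1088.4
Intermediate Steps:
(33 + 1/(-127 + 13))² = (33 + 1/(-114))² = (33 - 1/114)² = (3761/114)² = 14145121/12996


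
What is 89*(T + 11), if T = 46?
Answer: 5073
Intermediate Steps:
89*(T + 11) = 89*(46 + 11) = 89*57 = 5073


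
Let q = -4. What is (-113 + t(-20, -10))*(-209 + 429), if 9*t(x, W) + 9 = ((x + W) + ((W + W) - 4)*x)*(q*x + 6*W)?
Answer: 194920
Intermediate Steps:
t(x, W) = -1 + (-4*x + 6*W)*(W + x + x*(-4 + 2*W))/9 (t(x, W) = -1 + (((x + W) + ((W + W) - 4)*x)*(-4*x + 6*W))/9 = -1 + (((W + x) + (2*W - 4)*x)*(-4*x + 6*W))/9 = -1 + (((W + x) + (-4 + 2*W)*x)*(-4*x + 6*W))/9 = -1 + (((W + x) + x*(-4 + 2*W))*(-4*x + 6*W))/9 = -1 + ((W + x + x*(-4 + 2*W))*(-4*x + 6*W))/9 = -1 + ((-4*x + 6*W)*(W + x + x*(-4 + 2*W)))/9 = -1 + (-4*x + 6*W)*(W + x + x*(-4 + 2*W))/9)
(-113 + t(-20, -10))*(-209 + 429) = (-113 + (-1 + (2/3)*(-10)**2 + (4/3)*(-20)**2 - 22/9*(-10)*(-20) - 8/9*(-10)*(-20)**2 + (4/3)*(-20)*(-10)**2))*(-209 + 429) = (-113 + (-1 + (2/3)*100 + (4/3)*400 - 4400/9 - 8/9*(-10)*400 + (4/3)*(-20)*100))*220 = (-113 + (-1 + 200/3 + 1600/3 - 4400/9 + 32000/9 - 8000/3))*220 = (-113 + 999)*220 = 886*220 = 194920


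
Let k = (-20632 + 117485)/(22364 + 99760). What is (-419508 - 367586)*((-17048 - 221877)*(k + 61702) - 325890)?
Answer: 708555127432144926395/61062 ≈ 1.1604e+16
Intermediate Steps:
k = 96853/122124 ≈ 0.79307
(-419508 - 367586)*((-17048 - 221877)*(k + 61702) - 325890) = (-419508 - 367586)*((-17048 - 221877)*(96853/122124 + 61702) - 325890) = -787094*(-238925*7535391901/122124 - 325890) = -787094*(-1800393509946425/122124 - 325890) = -787094*(-1800433308936785/122124) = 708555127432144926395/61062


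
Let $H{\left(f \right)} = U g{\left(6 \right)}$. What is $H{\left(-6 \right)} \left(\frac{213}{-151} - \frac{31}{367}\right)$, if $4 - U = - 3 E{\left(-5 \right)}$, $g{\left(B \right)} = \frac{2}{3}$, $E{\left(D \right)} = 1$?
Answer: $- \frac{1159928}{166251} \approx -6.977$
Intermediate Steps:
$g{\left(B \right)} = \frac{2}{3}$ ($g{\left(B \right)} = 2 \cdot \frac{1}{3} = \frac{2}{3}$)
$U = 7$ ($U = 4 - \left(-3\right) 1 = 4 - -3 = 4 + 3 = 7$)
$H{\left(f \right)} = \frac{14}{3}$ ($H{\left(f \right)} = 7 \cdot \frac{2}{3} = \frac{14}{3}$)
$H{\left(-6 \right)} \left(\frac{213}{-151} - \frac{31}{367}\right) = \frac{14 \left(\frac{213}{-151} - \frac{31}{367}\right)}{3} = \frac{14 \left(213 \left(- \frac{1}{151}\right) - \frac{31}{367}\right)}{3} = \frac{14 \left(- \frac{213}{151} - \frac{31}{367}\right)}{3} = \frac{14}{3} \left(- \frac{82852}{55417}\right) = - \frac{1159928}{166251}$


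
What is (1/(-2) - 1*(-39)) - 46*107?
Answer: -9767/2 ≈ -4883.5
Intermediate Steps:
(1/(-2) - 1*(-39)) - 46*107 = (-½ + 39) - 4922 = 77/2 - 4922 = -9767/2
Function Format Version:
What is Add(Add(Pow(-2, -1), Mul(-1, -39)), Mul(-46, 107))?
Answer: Rational(-9767, 2) ≈ -4883.5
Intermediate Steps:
Add(Add(Pow(-2, -1), Mul(-1, -39)), Mul(-46, 107)) = Add(Add(Rational(-1, 2), 39), -4922) = Add(Rational(77, 2), -4922) = Rational(-9767, 2)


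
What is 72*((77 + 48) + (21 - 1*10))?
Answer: 9792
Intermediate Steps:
72*((77 + 48) + (21 - 1*10)) = 72*(125 + (21 - 10)) = 72*(125 + 11) = 72*136 = 9792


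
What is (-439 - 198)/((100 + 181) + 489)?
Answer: -91/110 ≈ -0.82727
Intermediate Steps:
(-439 - 198)/((100 + 181) + 489) = -637/(281 + 489) = -637/770 = -637*1/770 = -91/110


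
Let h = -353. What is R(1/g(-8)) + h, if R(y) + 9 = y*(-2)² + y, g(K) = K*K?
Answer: -23163/64 ≈ -361.92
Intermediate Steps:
g(K) = K²
R(y) = -9 + 5*y (R(y) = -9 + (y*(-2)² + y) = -9 + (y*4 + y) = -9 + (4*y + y) = -9 + 5*y)
R(1/g(-8)) + h = (-9 + 5/((-8)²)) - 353 = (-9 + 5/64) - 353 = -571/64 - 353 = -23163/64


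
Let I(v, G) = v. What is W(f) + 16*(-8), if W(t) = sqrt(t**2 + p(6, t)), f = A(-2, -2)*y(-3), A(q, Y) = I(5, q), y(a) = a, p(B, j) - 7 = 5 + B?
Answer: -128 + 9*sqrt(3) ≈ -112.41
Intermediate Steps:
p(B, j) = 12 + B (p(B, j) = 7 + (5 + B) = 12 + B)
A(q, Y) = 5
f = -15 (f = 5*(-3) = -15)
W(t) = sqrt(18 + t**2) (W(t) = sqrt(t**2 + (12 + 6)) = sqrt(t**2 + 18) = sqrt(18 + t**2))
W(f) + 16*(-8) = sqrt(18 + (-15)**2) + 16*(-8) = sqrt(18 + 225) - 128 = sqrt(243) - 128 = 9*sqrt(3) - 128 = -128 + 9*sqrt(3)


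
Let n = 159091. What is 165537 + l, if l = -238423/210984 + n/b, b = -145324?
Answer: 1268867042061149/7665259704 ≈ 1.6553e+5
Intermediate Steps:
l = -17053559899/7665259704 (l = -238423/210984 + 159091/(-145324) = -238423*1/210984 + 159091*(-1/145324) = -238423/210984 - 159091/145324 = -17053559899/7665259704 ≈ -2.2248)
165537 + l = 165537 - 17053559899/7665259704 = 1268867042061149/7665259704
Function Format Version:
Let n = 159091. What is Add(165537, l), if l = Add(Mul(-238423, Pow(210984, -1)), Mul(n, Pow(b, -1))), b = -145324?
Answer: Rational(1268867042061149, 7665259704) ≈ 1.6553e+5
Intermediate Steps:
l = Rational(-17053559899, 7665259704) (l = Add(Mul(-238423, Pow(210984, -1)), Mul(159091, Pow(-145324, -1))) = Add(Mul(-238423, Rational(1, 210984)), Mul(159091, Rational(-1, 145324))) = Add(Rational(-238423, 210984), Rational(-159091, 145324)) = Rational(-17053559899, 7665259704) ≈ -2.2248)
Add(165537, l) = Add(165537, Rational(-17053559899, 7665259704)) = Rational(1268867042061149, 7665259704)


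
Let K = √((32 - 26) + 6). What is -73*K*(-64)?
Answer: 9344*√3 ≈ 16184.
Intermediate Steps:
K = 2*√3 (K = √(6 + 6) = √12 = 2*√3 ≈ 3.4641)
-73*K*(-64) = -146*√3*(-64) = 9344*√3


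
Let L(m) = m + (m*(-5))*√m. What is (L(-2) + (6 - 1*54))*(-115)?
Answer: 5750 - 1150*I*√2 ≈ 5750.0 - 1626.3*I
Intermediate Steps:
L(m) = m - 5*m^(3/2) (L(m) = m + (-5*m)*√m = m - 5*m^(3/2))
(L(-2) + (6 - 1*54))*(-115) = ((-2 - (-10)*I*√2) + (6 - 1*54))*(-115) = ((-2 - (-10)*I*√2) + (6 - 54))*(-115) = ((-2 + 10*I*√2) - 48)*(-115) = (-50 + 10*I*√2)*(-115) = 5750 - 1150*I*√2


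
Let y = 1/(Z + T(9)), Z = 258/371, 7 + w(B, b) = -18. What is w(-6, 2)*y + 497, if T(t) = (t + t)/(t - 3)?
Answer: 672112/1371 ≈ 490.23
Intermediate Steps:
T(t) = 2*t/(-3 + t) (T(t) = (2*t)/(-3 + t) = 2*t/(-3 + t))
w(B, b) = -25 (w(B, b) = -7 - 18 = -25)
Z = 258/371 (Z = 258*(1/371) = 258/371 ≈ 0.69542)
y = 371/1371 (y = 1/(258/371 + 2*9/(-3 + 9)) = 1/(258/371 + 2*9/6) = 1/(258/371 + 2*9*(⅙)) = 1/(258/371 + 3) = 1/(1371/371) = 371/1371 ≈ 0.27061)
w(-6, 2)*y + 497 = -25*371/1371 + 497 = -9275/1371 + 497 = 672112/1371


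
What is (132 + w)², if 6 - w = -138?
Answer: 76176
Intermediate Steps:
w = 144 (w = 6 - 1*(-138) = 6 + 138 = 144)
(132 + w)² = (132 + 144)² = 276² = 76176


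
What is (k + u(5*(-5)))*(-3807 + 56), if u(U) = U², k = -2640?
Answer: 7558265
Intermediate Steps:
(k + u(5*(-5)))*(-3807 + 56) = (-2640 + (5*(-5))²)*(-3807 + 56) = (-2640 + (-25)²)*(-3751) = (-2640 + 625)*(-3751) = -2015*(-3751) = 7558265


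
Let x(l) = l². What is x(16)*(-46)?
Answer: -11776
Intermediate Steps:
x(16)*(-46) = 16²*(-46) = 256*(-46) = -11776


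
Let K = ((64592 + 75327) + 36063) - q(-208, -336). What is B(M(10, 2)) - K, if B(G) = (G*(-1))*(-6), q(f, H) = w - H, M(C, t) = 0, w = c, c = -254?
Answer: -175900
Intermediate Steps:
w = -254
q(f, H) = -254 - H
B(G) = 6*G (B(G) = -G*(-6) = 6*G)
K = 175900 (K = ((64592 + 75327) + 36063) - (-254 - 1*(-336)) = (139919 + 36063) - (-254 + 336) = 175982 - 1*82 = 175982 - 82 = 175900)
B(M(10, 2)) - K = 6*0 - 1*175900 = 0 - 175900 = -175900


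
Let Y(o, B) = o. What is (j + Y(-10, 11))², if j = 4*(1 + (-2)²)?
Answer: 100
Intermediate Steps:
j = 20 (j = 4*(1 + 4) = 4*5 = 20)
(j + Y(-10, 11))² = (20 - 10)² = 10² = 100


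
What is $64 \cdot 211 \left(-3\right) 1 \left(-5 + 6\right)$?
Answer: $-40512$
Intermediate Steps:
$64 \cdot 211 \left(-3\right) 1 \left(-5 + 6\right) = 13504 \left(\left(-3\right) 1\right) = 13504 \left(-3\right) = -40512$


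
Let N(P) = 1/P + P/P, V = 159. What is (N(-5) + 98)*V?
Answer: 78546/5 ≈ 15709.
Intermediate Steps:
N(P) = 1 + 1/P (N(P) = 1/P + 1 = 1 + 1/P)
(N(-5) + 98)*V = ((1 - 5)/(-5) + 98)*159 = (-1/5*(-4) + 98)*159 = (4/5 + 98)*159 = (494/5)*159 = 78546/5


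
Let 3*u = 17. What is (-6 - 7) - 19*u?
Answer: -362/3 ≈ -120.67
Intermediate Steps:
u = 17/3 (u = (⅓)*17 = 17/3 ≈ 5.6667)
(-6 - 7) - 19*u = (-6 - 7) - 19*17/3 = -13 - 323/3 = -362/3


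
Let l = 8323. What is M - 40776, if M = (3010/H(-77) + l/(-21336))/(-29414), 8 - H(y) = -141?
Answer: -544703225413447/13358426928 ≈ -40776.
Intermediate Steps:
H(y) = 149 (H(y) = 8 - 1*(-141) = 8 + 141 = 149)
M = -8997319/13358426928 (M = (3010/149 + 8323/(-21336))/(-29414) = (3010*(1/149) + 8323*(-1/21336))*(-1/29414) = (3010/149 - 1189/3048)*(-1/29414) = (8997319/454152)*(-1/29414) = -8997319/13358426928 ≈ -0.00067353)
M - 40776 = -8997319/13358426928 - 40776 = -544703225413447/13358426928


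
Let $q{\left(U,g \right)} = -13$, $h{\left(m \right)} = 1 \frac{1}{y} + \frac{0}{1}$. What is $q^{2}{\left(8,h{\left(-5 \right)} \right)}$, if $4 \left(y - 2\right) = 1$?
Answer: $169$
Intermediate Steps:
$y = \frac{9}{4}$ ($y = 2 + \frac{1}{4} \cdot 1 = 2 + \frac{1}{4} = \frac{9}{4} \approx 2.25$)
$h{\left(m \right)} = \frac{4}{9}$ ($h{\left(m \right)} = 1 \frac{1}{\frac{9}{4}} + \frac{0}{1} = 1 \cdot \frac{4}{9} + 0 \cdot 1 = \frac{4}{9} + 0 = \frac{4}{9}$)
$q^{2}{\left(8,h{\left(-5 \right)} \right)} = \left(-13\right)^{2} = 169$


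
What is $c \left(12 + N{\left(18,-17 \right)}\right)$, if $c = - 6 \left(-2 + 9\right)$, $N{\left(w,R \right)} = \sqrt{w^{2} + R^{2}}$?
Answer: $-504 - 42 \sqrt{613} \approx -1543.9$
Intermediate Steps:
$N{\left(w,R \right)} = \sqrt{R^{2} + w^{2}}$
$c = -42$ ($c = \left(-6\right) 7 = -42$)
$c \left(12 + N{\left(18,-17 \right)}\right) = - 42 \left(12 + \sqrt{\left(-17\right)^{2} + 18^{2}}\right) = - 42 \left(12 + \sqrt{289 + 324}\right) = - 42 \left(12 + \sqrt{613}\right) = -504 - 42 \sqrt{613}$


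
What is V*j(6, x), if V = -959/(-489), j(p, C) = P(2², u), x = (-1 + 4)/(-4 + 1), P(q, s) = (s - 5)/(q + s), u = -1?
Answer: -1918/489 ≈ -3.9223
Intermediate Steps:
P(q, s) = (-5 + s)/(q + s)
x = -1 (x = 3/(-3) = 3*(-⅓) = -1)
j(p, C) = -2 (j(p, C) = (-5 - 1)/(2² - 1) = -6/(4 - 1) = -6/3 = (⅓)*(-6) = -2)
V = 959/489 (V = -959*(-1/489) = 959/489 ≈ 1.9611)
V*j(6, x) = (959/489)*(-2) = -1918/489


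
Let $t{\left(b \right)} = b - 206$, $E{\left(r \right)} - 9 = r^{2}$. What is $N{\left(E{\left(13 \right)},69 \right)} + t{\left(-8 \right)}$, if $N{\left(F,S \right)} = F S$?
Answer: $12068$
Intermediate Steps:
$E{\left(r \right)} = 9 + r^{2}$
$t{\left(b \right)} = -206 + b$
$N{\left(E{\left(13 \right)},69 \right)} + t{\left(-8 \right)} = \left(9 + 13^{2}\right) 69 - 214 = \left(9 + 169\right) 69 - 214 = 178 \cdot 69 - 214 = 12282 - 214 = 12068$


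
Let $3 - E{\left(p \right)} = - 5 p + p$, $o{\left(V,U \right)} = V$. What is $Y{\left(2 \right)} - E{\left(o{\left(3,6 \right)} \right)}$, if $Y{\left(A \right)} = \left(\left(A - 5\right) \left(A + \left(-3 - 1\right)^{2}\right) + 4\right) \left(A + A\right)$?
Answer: $-215$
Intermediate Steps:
$E{\left(p \right)} = 3 + 4 p$ ($E{\left(p \right)} = 3 - \left(- 5 p + p\right) = 3 - - 4 p = 3 + 4 p$)
$Y{\left(A \right)} = 2 A \left(4 + \left(-5 + A\right) \left(16 + A\right)\right)$ ($Y{\left(A \right)} = \left(\left(-5 + A\right) \left(A + \left(-4\right)^{2}\right) + 4\right) 2 A = \left(\left(-5 + A\right) \left(A + 16\right) + 4\right) 2 A = \left(\left(-5 + A\right) \left(16 + A\right) + 4\right) 2 A = \left(4 + \left(-5 + A\right) \left(16 + A\right)\right) 2 A = 2 A \left(4 + \left(-5 + A\right) \left(16 + A\right)\right)$)
$Y{\left(2 \right)} - E{\left(o{\left(3,6 \right)} \right)} = 2 \cdot 2 \left(-76 + 2^{2} + 11 \cdot 2\right) - \left(3 + 4 \cdot 3\right) = 2 \cdot 2 \left(-76 + 4 + 22\right) - \left(3 + 12\right) = 2 \cdot 2 \left(-50\right) - 15 = -200 - 15 = -215$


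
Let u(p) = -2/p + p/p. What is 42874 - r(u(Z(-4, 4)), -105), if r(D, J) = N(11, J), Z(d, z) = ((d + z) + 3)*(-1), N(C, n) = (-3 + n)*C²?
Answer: 55942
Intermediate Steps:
N(C, n) = C²*(-3 + n)
Z(d, z) = -3 - d - z (Z(d, z) = (3 + d + z)*(-1) = -3 - d - z)
u(p) = 1 - 2/p (u(p) = -2/p + 1 = 1 - 2/p)
r(D, J) = -363 + 121*J (r(D, J) = 11²*(-3 + J) = 121*(-3 + J) = -363 + 121*J)
42874 - r(u(Z(-4, 4)), -105) = 42874 - (-363 + 121*(-105)) = 42874 - (-363 - 12705) = 42874 - 1*(-13068) = 42874 + 13068 = 55942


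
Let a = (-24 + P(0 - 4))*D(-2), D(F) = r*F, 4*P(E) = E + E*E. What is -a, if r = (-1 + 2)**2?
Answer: -42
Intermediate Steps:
r = 1 (r = 1**2 = 1)
P(E) = E/4 + E**2/4 (P(E) = (E + E*E)/4 = (E + E**2)/4 = E/4 + E**2/4)
D(F) = F (D(F) = 1*F = F)
a = 42 (a = (-24 + (0 - 4)*(1 + (0 - 4))/4)*(-2) = (-24 + (1/4)*(-4)*(1 - 4))*(-2) = (-24 + (1/4)*(-4)*(-3))*(-2) = (-24 + 3)*(-2) = -21*(-2) = 42)
-a = -1*42 = -42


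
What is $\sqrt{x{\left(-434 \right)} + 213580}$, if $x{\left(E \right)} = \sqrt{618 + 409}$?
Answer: $\sqrt{213580 + \sqrt{1027}} \approx 462.18$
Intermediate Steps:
$x{\left(E \right)} = \sqrt{1027}$
$\sqrt{x{\left(-434 \right)} + 213580} = \sqrt{\sqrt{1027} + 213580} = \sqrt{213580 + \sqrt{1027}}$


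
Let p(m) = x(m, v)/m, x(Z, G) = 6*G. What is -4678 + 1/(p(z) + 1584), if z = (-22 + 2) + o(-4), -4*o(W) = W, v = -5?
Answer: -140929409/30126 ≈ -4678.0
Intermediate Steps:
o(W) = -W/4
z = -19 (z = (-22 + 2) - ¼*(-4) = -20 + 1 = -19)
p(m) = -30/m (p(m) = (6*(-5))/m = -30/m)
-4678 + 1/(p(z) + 1584) = -4678 + 1/(-30/(-19) + 1584) = -4678 + 1/(-30*(-1/19) + 1584) = -4678 + 1/(30/19 + 1584) = -4678 + 1/(30126/19) = -4678 + 19/30126 = -140929409/30126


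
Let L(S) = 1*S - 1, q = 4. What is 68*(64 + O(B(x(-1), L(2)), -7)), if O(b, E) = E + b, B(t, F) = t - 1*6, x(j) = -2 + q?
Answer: 3604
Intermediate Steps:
L(S) = -1 + S (L(S) = S - 1 = -1 + S)
x(j) = 2 (x(j) = -2 + 4 = 2)
B(t, F) = -6 + t (B(t, F) = t - 6 = -6 + t)
68*(64 + O(B(x(-1), L(2)), -7)) = 68*(64 + (-7 + (-6 + 2))) = 68*(64 + (-7 - 4)) = 68*(64 - 11) = 68*53 = 3604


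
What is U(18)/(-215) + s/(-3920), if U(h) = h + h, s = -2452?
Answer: 19303/42140 ≈ 0.45807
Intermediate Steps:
U(h) = 2*h
U(18)/(-215) + s/(-3920) = (2*18)/(-215) - 2452/(-3920) = 36*(-1/215) - 2452*(-1/3920) = -36/215 + 613/980 = 19303/42140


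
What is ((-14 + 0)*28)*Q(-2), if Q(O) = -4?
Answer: 1568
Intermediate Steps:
((-14 + 0)*28)*Q(-2) = ((-14 + 0)*28)*(-4) = -14*28*(-4) = -392*(-4) = 1568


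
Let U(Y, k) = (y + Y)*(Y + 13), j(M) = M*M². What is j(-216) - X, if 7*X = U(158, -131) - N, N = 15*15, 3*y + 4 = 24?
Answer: -70571805/7 ≈ -1.0082e+7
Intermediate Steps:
y = 20/3 (y = -4/3 + (⅓)*24 = -4/3 + 8 = 20/3 ≈ 6.6667)
N = 225
j(M) = M³
U(Y, k) = (13 + Y)*(20/3 + Y) (U(Y, k) = (20/3 + Y)*(Y + 13) = (20/3 + Y)*(13 + Y) = (13 + Y)*(20/3 + Y))
X = 27933/7 (X = ((260/3 + 158² + (59/3)*158) - 1*225)/7 = ((260/3 + 24964 + 9322/3) - 225)/7 = (28158 - 225)/7 = (⅐)*27933 = 27933/7 ≈ 3990.4)
j(-216) - X = (-216)³ - 1*27933/7 = -10077696 - 27933/7 = -70571805/7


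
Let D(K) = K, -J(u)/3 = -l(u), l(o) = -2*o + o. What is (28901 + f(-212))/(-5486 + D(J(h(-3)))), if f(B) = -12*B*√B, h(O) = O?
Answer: -28901/5477 - 5088*I*√53/5477 ≈ -5.2768 - 6.763*I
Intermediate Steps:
l(o) = -o
J(u) = -3*u (J(u) = -(-3)*(-u) = -3*u)
f(B) = -12*B^(3/2)
(28901 + f(-212))/(-5486 + D(J(h(-3)))) = (28901 - (-5088)*I*√53)/(-5486 - 3*(-3)) = (28901 - (-5088)*I*√53)/(-5486 + 9) = (28901 + 5088*I*√53)/(-5477) = (28901 + 5088*I*√53)*(-1/5477) = -28901/5477 - 5088*I*√53/5477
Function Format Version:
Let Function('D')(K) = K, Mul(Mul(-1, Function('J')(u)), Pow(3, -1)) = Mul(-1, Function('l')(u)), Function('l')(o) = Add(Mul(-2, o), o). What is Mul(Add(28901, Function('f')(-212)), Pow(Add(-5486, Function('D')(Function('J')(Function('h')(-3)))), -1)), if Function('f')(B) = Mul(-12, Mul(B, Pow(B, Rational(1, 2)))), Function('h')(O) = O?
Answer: Add(Rational(-28901, 5477), Mul(Rational(-5088, 5477), I, Pow(53, Rational(1, 2)))) ≈ Add(-5.2768, Mul(-6.7630, I))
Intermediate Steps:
Function('l')(o) = Mul(-1, o)
Function('J')(u) = Mul(-3, u) (Function('J')(u) = Mul(-3, Mul(-1, Mul(-1, u))) = Mul(-3, u))
Function('f')(B) = Mul(-12, Pow(B, Rational(3, 2)))
Mul(Add(28901, Function('f')(-212)), Pow(Add(-5486, Function('D')(Function('J')(Function('h')(-3)))), -1)) = Mul(Add(28901, Mul(-12, Pow(-212, Rational(3, 2)))), Pow(Add(-5486, Mul(-3, -3)), -1)) = Mul(Add(28901, Mul(-12, Mul(-424, I, Pow(53, Rational(1, 2))))), Pow(Add(-5486, 9), -1)) = Mul(Add(28901, Mul(5088, I, Pow(53, Rational(1, 2)))), Pow(-5477, -1)) = Mul(Add(28901, Mul(5088, I, Pow(53, Rational(1, 2)))), Rational(-1, 5477)) = Add(Rational(-28901, 5477), Mul(Rational(-5088, 5477), I, Pow(53, Rational(1, 2))))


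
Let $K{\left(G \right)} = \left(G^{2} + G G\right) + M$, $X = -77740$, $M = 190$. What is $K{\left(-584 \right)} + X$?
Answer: $604562$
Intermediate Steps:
$K{\left(G \right)} = 190 + 2 G^{2}$ ($K{\left(G \right)} = \left(G^{2} + G G\right) + 190 = \left(G^{2} + G^{2}\right) + 190 = 2 G^{2} + 190 = 190 + 2 G^{2}$)
$K{\left(-584 \right)} + X = \left(190 + 2 \left(-584\right)^{2}\right) - 77740 = \left(190 + 2 \cdot 341056\right) - 77740 = \left(190 + 682112\right) - 77740 = 682302 - 77740 = 604562$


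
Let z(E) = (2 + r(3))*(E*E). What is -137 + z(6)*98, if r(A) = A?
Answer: 17503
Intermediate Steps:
z(E) = 5*E² (z(E) = (2 + 3)*(E*E) = 5*E²)
-137 + z(6)*98 = -137 + (5*6²)*98 = -137 + (5*36)*98 = -137 + 180*98 = -137 + 17640 = 17503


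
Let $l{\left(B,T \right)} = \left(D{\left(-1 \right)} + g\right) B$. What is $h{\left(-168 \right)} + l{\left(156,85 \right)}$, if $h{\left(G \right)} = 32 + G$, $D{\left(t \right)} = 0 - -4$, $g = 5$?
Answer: $1268$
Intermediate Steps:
$D{\left(t \right)} = 4$ ($D{\left(t \right)} = 0 + 4 = 4$)
$l{\left(B,T \right)} = 9 B$ ($l{\left(B,T \right)} = \left(4 + 5\right) B = 9 B$)
$h{\left(-168 \right)} + l{\left(156,85 \right)} = \left(32 - 168\right) + 9 \cdot 156 = -136 + 1404 = 1268$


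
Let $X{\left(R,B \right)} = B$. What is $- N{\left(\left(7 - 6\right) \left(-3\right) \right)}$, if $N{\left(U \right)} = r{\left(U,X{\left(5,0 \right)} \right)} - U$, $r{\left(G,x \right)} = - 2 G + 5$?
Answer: $-14$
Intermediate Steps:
$r{\left(G,x \right)} = 5 - 2 G$
$N{\left(U \right)} = 5 - 3 U$ ($N{\left(U \right)} = \left(5 - 2 U\right) - U = 5 - 3 U$)
$- N{\left(\left(7 - 6\right) \left(-3\right) \right)} = - (5 - 3 \left(7 - 6\right) \left(-3\right)) = - (5 - 3 \cdot 1 \left(-3\right)) = - (5 - -9) = - (5 + 9) = \left(-1\right) 14 = -14$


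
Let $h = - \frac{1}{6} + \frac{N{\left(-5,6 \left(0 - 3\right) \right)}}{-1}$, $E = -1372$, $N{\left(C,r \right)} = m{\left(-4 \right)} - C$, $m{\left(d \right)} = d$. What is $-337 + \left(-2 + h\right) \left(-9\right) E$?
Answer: $-39439$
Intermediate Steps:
$N{\left(C,r \right)} = -4 - C$
$h = - \frac{7}{6}$ ($h = - \frac{1}{6} + \frac{-4 - -5}{-1} = \left(-1\right) \frac{1}{6} + \left(-4 + 5\right) \left(-1\right) = - \frac{1}{6} + 1 \left(-1\right) = - \frac{1}{6} - 1 = - \frac{7}{6} \approx -1.1667$)
$-337 + \left(-2 + h\right) \left(-9\right) E = -337 + \left(-2 - \frac{7}{6}\right) \left(-9\right) \left(-1372\right) = -337 + \left(- \frac{19}{6}\right) \left(-9\right) \left(-1372\right) = -337 + \frac{57}{2} \left(-1372\right) = -337 - 39102 = -39439$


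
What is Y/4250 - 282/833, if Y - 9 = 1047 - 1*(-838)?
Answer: 11153/104125 ≈ 0.10711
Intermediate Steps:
Y = 1894 (Y = 9 + (1047 - 1*(-838)) = 9 + (1047 + 838) = 9 + 1885 = 1894)
Y/4250 - 282/833 = 1894/4250 - 282/833 = 1894*(1/4250) - 282*1/833 = 947/2125 - 282/833 = 11153/104125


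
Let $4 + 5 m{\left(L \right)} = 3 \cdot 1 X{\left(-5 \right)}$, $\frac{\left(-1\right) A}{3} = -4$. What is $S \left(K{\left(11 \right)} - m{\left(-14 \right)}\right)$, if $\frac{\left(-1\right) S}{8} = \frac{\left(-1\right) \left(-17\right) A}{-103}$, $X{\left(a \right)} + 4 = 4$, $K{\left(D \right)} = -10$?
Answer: $- \frac{75072}{515} \approx -145.77$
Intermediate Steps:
$A = 12$ ($A = \left(-3\right) \left(-4\right) = 12$)
$X{\left(a \right)} = 0$ ($X{\left(a \right)} = -4 + 4 = 0$)
$m{\left(L \right)} = - \frac{4}{5}$ ($m{\left(L \right)} = - \frac{4}{5} + \frac{3 \cdot 1 \cdot 0}{5} = - \frac{4}{5} + \frac{3 \cdot 0}{5} = - \frac{4}{5} + \frac{1}{5} \cdot 0 = - \frac{4}{5} + 0 = - \frac{4}{5}$)
$S = \frac{1632}{103}$ ($S = - 8 \frac{\left(-1\right) \left(-17\right) 12}{-103} = - 8 \cdot 17 \cdot 12 \left(- \frac{1}{103}\right) = - 8 \cdot 204 \left(- \frac{1}{103}\right) = \left(-8\right) \left(- \frac{204}{103}\right) = \frac{1632}{103} \approx 15.845$)
$S \left(K{\left(11 \right)} - m{\left(-14 \right)}\right) = \frac{1632 \left(-10 - - \frac{4}{5}\right)}{103} = \frac{1632 \left(-10 + \frac{4}{5}\right)}{103} = \frac{1632}{103} \left(- \frac{46}{5}\right) = - \frac{75072}{515}$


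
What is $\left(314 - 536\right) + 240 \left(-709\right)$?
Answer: $-170382$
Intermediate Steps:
$\left(314 - 536\right) + 240 \left(-709\right) = -222 - 170160 = -170382$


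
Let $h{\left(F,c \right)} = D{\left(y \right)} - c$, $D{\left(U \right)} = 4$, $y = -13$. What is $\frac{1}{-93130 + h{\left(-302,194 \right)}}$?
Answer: $- \frac{1}{93320} \approx -1.0716 \cdot 10^{-5}$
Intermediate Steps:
$h{\left(F,c \right)} = 4 - c$
$\frac{1}{-93130 + h{\left(-302,194 \right)}} = \frac{1}{-93130 + \left(4 - 194\right)} = \frac{1}{-93130 - 190} = \frac{1}{-93320} = - \frac{1}{93320}$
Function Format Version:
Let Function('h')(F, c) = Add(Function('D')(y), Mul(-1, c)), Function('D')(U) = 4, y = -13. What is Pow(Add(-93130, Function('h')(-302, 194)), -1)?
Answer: Rational(-1, 93320) ≈ -1.0716e-5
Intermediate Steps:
Function('h')(F, c) = Add(4, Mul(-1, c))
Pow(Add(-93130, Function('h')(-302, 194)), -1) = Pow(Add(-93130, Add(4, Mul(-1, 194))), -1) = Pow(Add(-93130, Add(4, -194)), -1) = Pow(Add(-93130, -190), -1) = Pow(-93320, -1) = Rational(-1, 93320)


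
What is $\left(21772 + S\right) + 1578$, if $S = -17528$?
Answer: $5822$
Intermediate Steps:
$\left(21772 + S\right) + 1578 = \left(21772 - 17528\right) + 1578 = 4244 + 1578 = 5822$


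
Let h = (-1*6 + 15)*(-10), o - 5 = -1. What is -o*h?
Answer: 360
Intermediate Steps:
o = 4 (o = 5 - 1 = 4)
h = -90 (h = (-6 + 15)*(-10) = 9*(-10) = -90)
-o*h = -4*(-90) = -1*(-360) = 360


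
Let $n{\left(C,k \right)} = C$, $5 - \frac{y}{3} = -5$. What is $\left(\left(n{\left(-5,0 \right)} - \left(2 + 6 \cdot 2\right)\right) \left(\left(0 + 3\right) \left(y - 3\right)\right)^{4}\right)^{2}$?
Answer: $668940288175514601$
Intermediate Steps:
$y = 30$ ($y = 15 - -15 = 15 + 15 = 30$)
$\left(\left(n{\left(-5,0 \right)} - \left(2 + 6 \cdot 2\right)\right) \left(\left(0 + 3\right) \left(y - 3\right)\right)^{4}\right)^{2} = \left(\left(-5 - \left(2 + 6 \cdot 2\right)\right) \left(\left(0 + 3\right) \left(30 - 3\right)\right)^{4}\right)^{2} = \left(\left(-5 - 14\right) \left(3 \cdot 27\right)^{4}\right)^{2} = \left(\left(-5 - 14\right) 81^{4}\right)^{2} = \left(\left(-5 - 14\right) 43046721\right)^{2} = \left(\left(-19\right) 43046721\right)^{2} = \left(-817887699\right)^{2} = 668940288175514601$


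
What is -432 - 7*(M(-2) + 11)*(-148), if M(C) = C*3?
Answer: 4748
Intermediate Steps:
M(C) = 3*C
-432 - 7*(M(-2) + 11)*(-148) = -432 - 7*(3*(-2) + 11)*(-148) = -432 - 7*(-6 + 11)*(-148) = -432 - 7*5*(-148) = -432 - 35*(-148) = -432 + 5180 = 4748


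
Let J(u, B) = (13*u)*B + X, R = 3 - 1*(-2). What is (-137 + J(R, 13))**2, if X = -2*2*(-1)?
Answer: 506944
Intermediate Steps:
X = 4 (X = -4*(-1) = 4)
R = 5 (R = 3 + 2 = 5)
J(u, B) = 4 + 13*B*u (J(u, B) = (13*u)*B + 4 = 13*B*u + 4 = 4 + 13*B*u)
(-137 + J(R, 13))**2 = (-137 + (4 + 13*13*5))**2 = (-137 + (4 + 845))**2 = (-137 + 849)**2 = 712**2 = 506944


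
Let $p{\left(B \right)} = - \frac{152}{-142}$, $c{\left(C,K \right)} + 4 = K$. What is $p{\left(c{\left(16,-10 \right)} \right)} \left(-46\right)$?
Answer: $- \frac{3496}{71} \approx -49.239$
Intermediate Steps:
$c{\left(C,K \right)} = -4 + K$
$p{\left(B \right)} = \frac{76}{71}$ ($p{\left(B \right)} = \left(-152\right) \left(- \frac{1}{142}\right) = \frac{76}{71}$)
$p{\left(c{\left(16,-10 \right)} \right)} \left(-46\right) = \frac{76}{71} \left(-46\right) = - \frac{3496}{71}$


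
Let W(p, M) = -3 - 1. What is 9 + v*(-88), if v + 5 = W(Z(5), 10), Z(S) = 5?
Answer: 801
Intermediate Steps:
W(p, M) = -4
v = -9 (v = -5 - 4 = -9)
9 + v*(-88) = 9 - 9*(-88) = 9 + 792 = 801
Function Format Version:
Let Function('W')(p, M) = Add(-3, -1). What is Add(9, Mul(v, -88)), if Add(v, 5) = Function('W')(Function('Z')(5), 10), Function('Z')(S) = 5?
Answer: 801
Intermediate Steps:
Function('W')(p, M) = -4
v = -9 (v = Add(-5, -4) = -9)
Add(9, Mul(v, -88)) = Add(9, Mul(-9, -88)) = Add(9, 792) = 801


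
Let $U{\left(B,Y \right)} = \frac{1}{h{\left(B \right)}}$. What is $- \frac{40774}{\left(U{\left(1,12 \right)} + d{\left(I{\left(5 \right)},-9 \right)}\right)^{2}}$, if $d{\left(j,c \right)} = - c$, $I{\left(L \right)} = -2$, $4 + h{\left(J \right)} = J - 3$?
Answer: $- \frac{1467864}{2809} \approx -522.56$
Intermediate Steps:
$h{\left(J \right)} = -7 + J$ ($h{\left(J \right)} = -4 + \left(J - 3\right) = -4 + \left(-3 + J\right) = -7 + J$)
$U{\left(B,Y \right)} = \frac{1}{-7 + B}$
$- \frac{40774}{\left(U{\left(1,12 \right)} + d{\left(I{\left(5 \right)},-9 \right)}\right)^{2}} = - \frac{40774}{\left(\frac{1}{-7 + 1} - -9\right)^{2}} = - \frac{40774}{\left(\frac{1}{-6} + 9\right)^{2}} = - \frac{40774}{\left(- \frac{1}{6} + 9\right)^{2}} = - \frac{40774}{\left(\frac{53}{6}\right)^{2}} = - \frac{40774}{\frac{2809}{36}} = \left(-40774\right) \frac{36}{2809} = - \frac{1467864}{2809}$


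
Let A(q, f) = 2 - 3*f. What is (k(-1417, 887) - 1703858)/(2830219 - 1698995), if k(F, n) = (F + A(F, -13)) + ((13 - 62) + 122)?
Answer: -1705161/1131224 ≈ -1.5074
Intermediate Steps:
k(F, n) = 114 + F (k(F, n) = (F + (2 - 3*(-13))) + ((13 - 62) + 122) = (F + (2 + 39)) + (-49 + 122) = (F + 41) + 73 = (41 + F) + 73 = 114 + F)
(k(-1417, 887) - 1703858)/(2830219 - 1698995) = ((114 - 1417) - 1703858)/(2830219 - 1698995) = (-1303 - 1703858)/1131224 = -1705161*1/1131224 = -1705161/1131224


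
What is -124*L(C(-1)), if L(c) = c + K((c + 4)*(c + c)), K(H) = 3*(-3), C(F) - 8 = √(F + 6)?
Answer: 124 - 124*√5 ≈ -153.27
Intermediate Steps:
C(F) = 8 + √(6 + F) (C(F) = 8 + √(F + 6) = 8 + √(6 + F))
K(H) = -9
L(c) = -9 + c (L(c) = c - 9 = -9 + c)
-124*L(C(-1)) = -124*(-9 + (8 + √(6 - 1))) = -124*(-9 + (8 + √5)) = -124*(-1 + √5) = 124 - 124*√5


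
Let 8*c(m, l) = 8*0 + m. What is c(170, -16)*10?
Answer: 425/2 ≈ 212.50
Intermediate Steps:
c(m, l) = m/8 (c(m, l) = (8*0 + m)/8 = (0 + m)/8 = m/8)
c(170, -16)*10 = ((⅛)*170)*10 = (85/4)*10 = 425/2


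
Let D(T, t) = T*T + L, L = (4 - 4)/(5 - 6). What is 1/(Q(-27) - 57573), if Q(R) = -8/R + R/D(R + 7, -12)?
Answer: -10800/621785929 ≈ -1.7369e-5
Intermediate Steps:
L = 0 (L = 0/(-1) = 0*(-1) = 0)
D(T, t) = T**2 (D(T, t) = T*T + 0 = T**2 + 0 = T**2)
Q(R) = -8/R + R/(7 + R)**2 (Q(R) = -8/R + R/((R + 7)**2) = -8/R + R/((7 + R)**2) = -8/R + R/(7 + R)**2)
1/(Q(-27) - 57573) = 1/((-8/(-27) - 27/(7 - 27)**2) - 57573) = 1/((-8*(-1/27) - 27/(-20)**2) - 57573) = 1/((8/27 - 27*1/400) - 57573) = 1/((8/27 - 27/400) - 57573) = 1/(2471/10800 - 57573) = 1/(-621785929/10800) = -10800/621785929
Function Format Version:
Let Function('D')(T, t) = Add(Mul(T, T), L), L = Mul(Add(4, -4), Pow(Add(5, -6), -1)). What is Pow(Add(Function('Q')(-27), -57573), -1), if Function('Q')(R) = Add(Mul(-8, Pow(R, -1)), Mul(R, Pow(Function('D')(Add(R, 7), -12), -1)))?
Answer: Rational(-10800, 621785929) ≈ -1.7369e-5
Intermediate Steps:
L = 0 (L = Mul(0, Pow(-1, -1)) = Mul(0, -1) = 0)
Function('D')(T, t) = Pow(T, 2) (Function('D')(T, t) = Add(Mul(T, T), 0) = Add(Pow(T, 2), 0) = Pow(T, 2))
Function('Q')(R) = Add(Mul(-8, Pow(R, -1)), Mul(R, Pow(Add(7, R), -2))) (Function('Q')(R) = Add(Mul(-8, Pow(R, -1)), Mul(R, Pow(Pow(Add(R, 7), 2), -1))) = Add(Mul(-8, Pow(R, -1)), Mul(R, Pow(Pow(Add(7, R), 2), -1))) = Add(Mul(-8, Pow(R, -1)), Mul(R, Pow(Add(7, R), -2))))
Pow(Add(Function('Q')(-27), -57573), -1) = Pow(Add(Add(Mul(-8, Pow(-27, -1)), Mul(-27, Pow(Add(7, -27), -2))), -57573), -1) = Pow(Add(Add(Mul(-8, Rational(-1, 27)), Mul(-27, Pow(-20, -2))), -57573), -1) = Pow(Add(Add(Rational(8, 27), Mul(-27, Rational(1, 400))), -57573), -1) = Pow(Add(Add(Rational(8, 27), Rational(-27, 400)), -57573), -1) = Pow(Add(Rational(2471, 10800), -57573), -1) = Pow(Rational(-621785929, 10800), -1) = Rational(-10800, 621785929)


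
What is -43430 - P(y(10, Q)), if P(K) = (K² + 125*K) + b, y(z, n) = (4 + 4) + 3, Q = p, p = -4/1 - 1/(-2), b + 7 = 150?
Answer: -45069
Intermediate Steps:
b = 143 (b = -7 + 150 = 143)
p = -7/2 (p = -4*1 - 1*(-½) = -4 + ½ = -7/2 ≈ -3.5000)
Q = -7/2 ≈ -3.5000
y(z, n) = 11 (y(z, n) = 8 + 3 = 11)
P(K) = 143 + K² + 125*K (P(K) = (K² + 125*K) + 143 = 143 + K² + 125*K)
-43430 - P(y(10, Q)) = -43430 - (143 + 11² + 125*11) = -43430 - (143 + 121 + 1375) = -43430 - 1*1639 = -43430 - 1639 = -45069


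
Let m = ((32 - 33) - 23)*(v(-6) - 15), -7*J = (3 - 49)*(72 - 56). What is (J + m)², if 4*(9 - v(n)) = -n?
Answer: 3984016/49 ≈ 81307.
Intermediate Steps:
v(n) = 9 + n/4 (v(n) = 9 - (-1)*n/4 = 9 + n/4)
J = 736/7 (J = -(3 - 49)*(72 - 56)/7 = -(-46)*16/7 = -⅐*(-736) = 736/7 ≈ 105.14)
m = 180 (m = ((32 - 33) - 23)*((9 + (¼)*(-6)) - 15) = (-1 - 23)*((9 - 3/2) - 15) = -24*(15/2 - 15) = -24*(-15/2) = 180)
(J + m)² = (736/7 + 180)² = (1996/7)² = 3984016/49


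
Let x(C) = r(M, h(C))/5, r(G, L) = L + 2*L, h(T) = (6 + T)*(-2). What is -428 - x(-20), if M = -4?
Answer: -2224/5 ≈ -444.80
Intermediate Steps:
h(T) = -12 - 2*T
r(G, L) = 3*L
x(C) = -36/5 - 6*C/5 (x(C) = (3*(-12 - 2*C))/5 = (-36 - 6*C)*(⅕) = -36/5 - 6*C/5)
-428 - x(-20) = -428 - (-36/5 - 6/5*(-20)) = -428 - (-36/5 + 24) = -428 - 1*84/5 = -428 - 84/5 = -2224/5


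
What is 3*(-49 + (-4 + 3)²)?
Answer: -144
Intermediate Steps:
3*(-49 + (-4 + 3)²) = 3*(-49 + (-1)²) = 3*(-49 + 1) = 3*(-48) = -144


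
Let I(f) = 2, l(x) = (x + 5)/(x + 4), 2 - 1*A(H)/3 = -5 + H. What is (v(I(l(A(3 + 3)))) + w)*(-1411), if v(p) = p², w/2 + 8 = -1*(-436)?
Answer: -1213460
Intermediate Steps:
A(H) = 21 - 3*H (A(H) = 6 - 3*(-5 + H) = 6 + (15 - 3*H) = 21 - 3*H)
l(x) = (5 + x)/(4 + x)
w = 856 (w = -16 + 2*(-1*(-436)) = -16 + 2*436 = -16 + 872 = 856)
(v(I(l(A(3 + 3)))) + w)*(-1411) = (2² + 856)*(-1411) = (4 + 856)*(-1411) = 860*(-1411) = -1213460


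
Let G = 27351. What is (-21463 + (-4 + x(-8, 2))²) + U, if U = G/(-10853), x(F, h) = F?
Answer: -231402458/10853 ≈ -21322.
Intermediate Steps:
U = -27351/10853 (U = 27351/(-10853) = 27351*(-1/10853) = -27351/10853 ≈ -2.5201)
(-21463 + (-4 + x(-8, 2))²) + U = (-21463 + (-4 - 8)²) - 27351/10853 = (-21463 + (-12)²) - 27351/10853 = (-21463 + 144) - 27351/10853 = -21319 - 27351/10853 = -231402458/10853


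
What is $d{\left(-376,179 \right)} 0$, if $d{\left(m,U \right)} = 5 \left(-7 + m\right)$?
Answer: $0$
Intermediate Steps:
$d{\left(m,U \right)} = -35 + 5 m$
$d{\left(-376,179 \right)} 0 = \left(-35 + 5 \left(-376\right)\right) 0 = \left(-35 - 1880\right) 0 = \left(-1915\right) 0 = 0$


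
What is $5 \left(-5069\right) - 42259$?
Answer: $-67604$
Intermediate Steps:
$5 \left(-5069\right) - 42259 = -25345 - 42259 = -67604$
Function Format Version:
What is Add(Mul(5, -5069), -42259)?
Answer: -67604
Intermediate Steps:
Add(Mul(5, -5069), -42259) = Add(-25345, -42259) = -67604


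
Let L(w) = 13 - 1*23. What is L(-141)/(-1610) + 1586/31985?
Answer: 287331/5149585 ≈ 0.055797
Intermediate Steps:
L(w) = -10 (L(w) = 13 - 23 = -10)
L(-141)/(-1610) + 1586/31985 = -10/(-1610) + 1586/31985 = -10*(-1/1610) + 1586*(1/31985) = 1/161 + 1586/31985 = 287331/5149585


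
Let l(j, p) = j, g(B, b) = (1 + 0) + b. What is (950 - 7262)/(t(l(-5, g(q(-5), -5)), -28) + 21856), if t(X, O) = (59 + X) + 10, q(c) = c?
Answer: -789/2740 ≈ -0.28796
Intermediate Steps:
g(B, b) = 1 + b
t(X, O) = 69 + X
(950 - 7262)/(t(l(-5, g(q(-5), -5)), -28) + 21856) = (950 - 7262)/((69 - 5) + 21856) = -6312/(64 + 21856) = -6312/21920 = -6312*1/21920 = -789/2740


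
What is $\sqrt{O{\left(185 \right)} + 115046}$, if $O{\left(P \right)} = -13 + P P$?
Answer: $\sqrt{149258} \approx 386.34$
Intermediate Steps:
$O{\left(P \right)} = -13 + P^{2}$
$\sqrt{O{\left(185 \right)} + 115046} = \sqrt{\left(-13 + 185^{2}\right) + 115046} = \sqrt{\left(-13 + 34225\right) + 115046} = \sqrt{34212 + 115046} = \sqrt{149258}$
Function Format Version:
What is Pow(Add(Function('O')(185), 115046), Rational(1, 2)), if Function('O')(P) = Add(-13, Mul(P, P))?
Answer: Pow(149258, Rational(1, 2)) ≈ 386.34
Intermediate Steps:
Function('O')(P) = Add(-13, Pow(P, 2))
Pow(Add(Function('O')(185), 115046), Rational(1, 2)) = Pow(Add(Add(-13, Pow(185, 2)), 115046), Rational(1, 2)) = Pow(Add(Add(-13, 34225), 115046), Rational(1, 2)) = Pow(Add(34212, 115046), Rational(1, 2)) = Pow(149258, Rational(1, 2))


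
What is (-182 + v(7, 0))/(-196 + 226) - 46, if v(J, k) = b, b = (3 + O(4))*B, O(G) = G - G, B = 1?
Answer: -1559/30 ≈ -51.967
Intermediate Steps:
O(G) = 0
b = 3 (b = (3 + 0)*1 = 3*1 = 3)
v(J, k) = 3
(-182 + v(7, 0))/(-196 + 226) - 46 = (-182 + 3)/(-196 + 226) - 46 = -179/30 - 46 = -1559/30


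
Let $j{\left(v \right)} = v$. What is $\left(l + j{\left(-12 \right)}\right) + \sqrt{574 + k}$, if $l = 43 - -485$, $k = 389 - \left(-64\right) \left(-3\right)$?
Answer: $516 + \sqrt{771} \approx 543.77$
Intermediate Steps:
$k = 197$ ($k = 389 - 192 = 197$)
$l = 528$ ($l = 43 + 485 = 528$)
$\left(l + j{\left(-12 \right)}\right) + \sqrt{574 + k} = \left(528 - 12\right) + \sqrt{574 + 197} = 516 + \sqrt{771}$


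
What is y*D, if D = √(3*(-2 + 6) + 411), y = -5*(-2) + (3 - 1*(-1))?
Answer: 42*√47 ≈ 287.94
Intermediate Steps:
y = 14 (y = 10 + (3 + 1) = 10 + 4 = 14)
D = 3*√47 (D = √(3*4 + 411) = √(12 + 411) = √423 = 3*√47 ≈ 20.567)
y*D = 14*(3*√47) = 42*√47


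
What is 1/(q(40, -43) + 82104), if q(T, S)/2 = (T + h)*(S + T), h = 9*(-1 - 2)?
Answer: 1/82026 ≈ 1.2191e-5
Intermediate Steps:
h = -27 (h = 9*(-3) = -27)
q(T, S) = 2*(-27 + T)*(S + T) (q(T, S) = 2*((T - 27)*(S + T)) = 2*((-27 + T)*(S + T)) = 2*(-27 + T)*(S + T))
1/(q(40, -43) + 82104) = 1/((-54*(-43) - 54*40 + 2*40² + 2*(-43)*40) + 82104) = 1/((2322 - 2160 + 2*1600 - 3440) + 82104) = 1/((2322 - 2160 + 3200 - 3440) + 82104) = 1/(-78 + 82104) = 1/82026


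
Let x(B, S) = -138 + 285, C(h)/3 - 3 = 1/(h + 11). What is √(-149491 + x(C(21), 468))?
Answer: 4*I*√9334 ≈ 386.45*I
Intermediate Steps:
C(h) = 9 + 3/(11 + h) (C(h) = 9 + 3/(h + 11) = 9 + 3/(11 + h))
x(B, S) = 147
√(-149491 + x(C(21), 468)) = √(-149491 + 147) = √(-149344) = 4*I*√9334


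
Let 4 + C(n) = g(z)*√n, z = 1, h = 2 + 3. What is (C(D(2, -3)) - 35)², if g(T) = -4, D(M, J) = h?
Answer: 1601 + 312*√5 ≈ 2298.7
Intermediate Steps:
h = 5
D(M, J) = 5
C(n) = -4 - 4*√n
(C(D(2, -3)) - 35)² = ((-4 - 4*√5) - 35)² = (-39 - 4*√5)²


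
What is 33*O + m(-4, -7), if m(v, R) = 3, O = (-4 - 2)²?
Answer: 1191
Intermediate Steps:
O = 36 (O = (-6)² = 36)
33*O + m(-4, -7) = 33*36 + 3 = 1188 + 3 = 1191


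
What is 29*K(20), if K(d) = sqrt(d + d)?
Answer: 58*sqrt(10) ≈ 183.41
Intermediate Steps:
K(d) = sqrt(2)*sqrt(d) (K(d) = sqrt(2*d) = sqrt(2)*sqrt(d))
29*K(20) = 29*(sqrt(2)*sqrt(20)) = 29*(sqrt(2)*(2*sqrt(5))) = 29*(2*sqrt(10)) = 58*sqrt(10)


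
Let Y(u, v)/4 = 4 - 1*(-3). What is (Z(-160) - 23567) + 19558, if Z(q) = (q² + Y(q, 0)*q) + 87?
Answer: 17198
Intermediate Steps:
Y(u, v) = 28 (Y(u, v) = 4*(4 - 1*(-3)) = 4*(4 + 3) = 4*7 = 28)
Z(q) = 87 + q² + 28*q (Z(q) = (q² + 28*q) + 87 = 87 + q² + 28*q)
(Z(-160) - 23567) + 19558 = ((87 + (-160)² + 28*(-160)) - 23567) + 19558 = ((87 + 25600 - 4480) - 23567) + 19558 = (21207 - 23567) + 19558 = -2360 + 19558 = 17198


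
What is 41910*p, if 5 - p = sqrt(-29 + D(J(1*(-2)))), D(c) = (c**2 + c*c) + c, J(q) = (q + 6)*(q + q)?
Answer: 209550 - 41910*sqrt(467) ≈ -6.9613e+5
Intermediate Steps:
J(q) = 2*q*(6 + q) (J(q) = (6 + q)*(2*q) = 2*q*(6 + q))
D(c) = c + 2*c**2 (D(c) = (c**2 + c**2) + c = 2*c**2 + c = c + 2*c**2)
p = 5 - sqrt(467) (p = 5 - sqrt(-29 + (2*(1*(-2))*(6 + 1*(-2)))*(1 + 2*(2*(1*(-2))*(6 + 1*(-2))))) = 5 - sqrt(-29 + (2*(-2)*(6 - 2))*(1 + 2*(2*(-2)*(6 - 2)))) = 5 - sqrt(-29 + (2*(-2)*4)*(1 + 2*(2*(-2)*4))) = 5 - sqrt(-29 - 16*(1 + 2*(-16))) = 5 - sqrt(-29 - 16*(1 - 32)) = 5 - sqrt(-29 - 16*(-31)) = 5 - sqrt(-29 + 496) = 5 - sqrt(467) ≈ -16.610)
41910*p = 41910*(5 - sqrt(467)) = 209550 - 41910*sqrt(467)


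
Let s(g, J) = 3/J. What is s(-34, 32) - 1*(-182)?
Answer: 5827/32 ≈ 182.09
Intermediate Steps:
s(-34, 32) - 1*(-182) = 3/32 - 1*(-182) = 3*(1/32) + 182 = 3/32 + 182 = 5827/32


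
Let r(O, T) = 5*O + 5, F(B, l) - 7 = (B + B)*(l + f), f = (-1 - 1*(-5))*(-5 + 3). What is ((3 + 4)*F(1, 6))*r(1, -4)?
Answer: 210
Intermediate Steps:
f = -8 (f = (-1 + 5)*(-2) = 4*(-2) = -8)
F(B, l) = 7 + 2*B*(-8 + l) (F(B, l) = 7 + (B + B)*(l - 8) = 7 + (2*B)*(-8 + l) = 7 + 2*B*(-8 + l))
r(O, T) = 5 + 5*O
((3 + 4)*F(1, 6))*r(1, -4) = ((3 + 4)*(7 - 16*1 + 2*1*6))*(5 + 5*1) = (7*(7 - 16 + 12))*(5 + 5) = (7*3)*10 = 21*10 = 210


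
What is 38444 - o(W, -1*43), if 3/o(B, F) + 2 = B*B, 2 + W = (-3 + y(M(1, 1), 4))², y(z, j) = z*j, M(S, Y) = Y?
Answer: 38447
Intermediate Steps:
y(z, j) = j*z
W = -1 (W = -2 + (-3 + 4*1)² = -2 + (-3 + 4)² = -2 + 1² = -2 + 1 = -1)
o(B, F) = 3/(-2 + B²) (o(B, F) = 3/(-2 + B*B) = 3/(-2 + B²))
38444 - o(W, -1*43) = 38444 - 3/(-2 + (-1)²) = 38444 - 3/(-2 + 1) = 38444 - 3/(-1) = 38444 - 3*(-1) = 38444 - 1*(-3) = 38444 + 3 = 38447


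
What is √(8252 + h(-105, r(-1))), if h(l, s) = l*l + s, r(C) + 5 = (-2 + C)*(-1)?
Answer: 5*√771 ≈ 138.83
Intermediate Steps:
r(C) = -3 - C (r(C) = -5 + (-2 + C)*(-1) = -5 + (2 - C) = -3 - C)
h(l, s) = s + l² (h(l, s) = l² + s = s + l²)
√(8252 + h(-105, r(-1))) = √(8252 + ((-3 - 1*(-1)) + (-105)²)) = √(8252 + ((-3 + 1) + 11025)) = √(8252 + (-2 + 11025)) = √(8252 + 11023) = √19275 = 5*√771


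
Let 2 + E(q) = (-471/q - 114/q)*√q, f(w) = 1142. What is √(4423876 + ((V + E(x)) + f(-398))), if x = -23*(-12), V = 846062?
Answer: √(11153601048 - 8970*√69)/46 ≈ 2295.9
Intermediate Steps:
x = 276
E(q) = -2 - 585/√q (E(q) = -2 + (-471/q - 114/q)*√q = -2 + (-585/q)*√q = -2 - 585/√q)
√(4423876 + ((V + E(x)) + f(-398))) = √(4423876 + ((846062 + (-2 - 195*√69/46)) + 1142)) = √(4423876 + ((846060 - 195*√69/46) + 1142)) = √(4423876 + (847202 - 195*√69/46)) = √(5271078 - 195*√69/46)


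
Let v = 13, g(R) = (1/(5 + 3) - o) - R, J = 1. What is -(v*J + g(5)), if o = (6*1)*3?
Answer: 79/8 ≈ 9.8750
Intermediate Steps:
o = 18 (o = 6*3 = 18)
g(R) = -143/8 - R (g(R) = (1/(5 + 3) - 1*18) - R = (1/8 - 18) - R = (⅛ - 18) - R = -143/8 - R)
-(v*J + g(5)) = -(13*1 + (-143/8 - 1*5)) = -(13 + (-143/8 - 5)) = -(13 - 183/8) = -1*(-79/8) = 79/8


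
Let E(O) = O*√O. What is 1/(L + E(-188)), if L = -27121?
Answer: I/(-27121*I + 376*√47) ≈ -3.6542e-5 + 3.4731e-6*I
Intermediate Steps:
E(O) = O^(3/2)
1/(L + E(-188)) = 1/(-27121 + (-188)^(3/2)) = 1/(-27121 - 376*I*√47)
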